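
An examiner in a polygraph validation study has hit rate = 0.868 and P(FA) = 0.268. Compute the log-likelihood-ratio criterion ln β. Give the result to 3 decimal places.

ln β = -0.432

z(H) = z(0.868) = 1.1170
z(FA) = z(0.268) = -0.6189
ln β = −½·[z(H)² − z(FA)²] = −0.5 × (1.2477 − 0.3830) = -0.43235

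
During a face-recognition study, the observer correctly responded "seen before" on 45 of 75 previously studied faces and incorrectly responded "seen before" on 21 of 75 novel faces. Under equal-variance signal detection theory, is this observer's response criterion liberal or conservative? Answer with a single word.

conservative

z(H) = 0.253, z(FA) = -0.583
c = −½·(z(H) + z(FA)) = 0.165
c > 0 → conservative criterion (biased toward responding “no”).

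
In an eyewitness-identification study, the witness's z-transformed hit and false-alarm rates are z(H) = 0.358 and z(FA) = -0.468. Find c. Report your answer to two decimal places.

c = −½·[z(H) + z(FA)] = −½·(0.358 + (-0.468)) = 0.055

c = 0.06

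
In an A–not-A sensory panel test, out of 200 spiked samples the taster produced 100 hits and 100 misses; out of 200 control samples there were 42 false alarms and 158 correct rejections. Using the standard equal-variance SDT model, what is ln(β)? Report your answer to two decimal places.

H = 100/200 = 0.5000
FA = 42/200 = 0.2100
Φ⁻¹(H) = 0.000
Φ⁻¹(FA) = -0.806
ln β = −½·[z(H)² − z(FA)²] = −0.5 × (0.000 − 0.650) = 0.325

ln β = 0.33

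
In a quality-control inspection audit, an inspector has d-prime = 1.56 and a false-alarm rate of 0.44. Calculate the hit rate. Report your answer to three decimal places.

hit rate = 0.921

z(false-alarm rate) = z(0.44) = -0.1510
z(H) = z(FA) + d' = -0.1510 + 1.56 = 1.4090
hit rate = Φ(1.4090) = 0.9206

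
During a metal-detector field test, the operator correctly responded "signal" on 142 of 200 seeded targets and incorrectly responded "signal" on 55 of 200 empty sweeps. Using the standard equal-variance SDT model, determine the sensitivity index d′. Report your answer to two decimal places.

d′ = 1.15

H = 142/200 = 0.7100
FA = 55/200 = 0.2750
z(0.7100) = 0.553, z(0.2750) = -0.598
d' = z(H) − z(FA) = 0.553 − (-0.598) = 1.151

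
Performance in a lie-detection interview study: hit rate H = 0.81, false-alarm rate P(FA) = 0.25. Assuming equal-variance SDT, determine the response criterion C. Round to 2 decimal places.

C = -0.10

Φ⁻¹(H) = Φ⁻¹(0.81) = 0.8779
Φ⁻¹(FA) = Φ⁻¹(0.25) = -0.6745
c = −½·[z(H) + z(FA)] = −0.5 × (0.8779 + (-0.6745)) = -0.1017
c < 0: the interviewer has a liberal response bias.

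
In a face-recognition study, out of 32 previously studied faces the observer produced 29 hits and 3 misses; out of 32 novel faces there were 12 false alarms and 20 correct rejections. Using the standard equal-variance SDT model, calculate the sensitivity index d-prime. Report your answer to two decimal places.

H = 29/32 = 0.9062
FA = 12/32 = 0.3750
z(H) = z(0.9062) = 1.318
z(FA) = z(0.3750) = -0.319
d' = z(H) − z(FA) = 1.318 − (-0.319) = 1.637

d-prime = 1.64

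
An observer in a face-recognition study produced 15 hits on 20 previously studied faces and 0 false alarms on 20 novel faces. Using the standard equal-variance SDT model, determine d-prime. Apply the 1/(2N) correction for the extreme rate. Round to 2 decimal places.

The false-alarm rate is 0/20 = 0, so apply the 1/(2N) correction: FA → 1/(2·20) = 0.02500.
z(H) = z(0.75000) = 0.674
z(FA) = z(0.02500) = -1.960
d' = 0.674 − (-1.960) = 2.634

d-prime = 2.63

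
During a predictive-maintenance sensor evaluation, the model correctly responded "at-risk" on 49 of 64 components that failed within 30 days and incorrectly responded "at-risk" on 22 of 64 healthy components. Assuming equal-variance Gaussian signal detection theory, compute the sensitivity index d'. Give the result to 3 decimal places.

d' = 1.127

H = 49/64 = 0.7656
FA = 22/64 = 0.3438
z(H) = z(0.7656) = 0.7244
z(FA) = z(0.3438) = -0.4021
d' = z(H) − z(FA) = 0.7244 − (-0.4021) = 1.1265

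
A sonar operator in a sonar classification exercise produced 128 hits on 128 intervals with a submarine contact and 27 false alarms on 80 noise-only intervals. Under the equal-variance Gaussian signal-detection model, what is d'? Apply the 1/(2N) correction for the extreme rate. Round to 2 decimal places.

The hit rate is 128/128 = 1, so apply the 1/(2N) correction: H → 1 − 1/(2·128) = 0.99609.
z(H) = z(0.99609) = 2.660
z(FA) = z(0.33750) = -0.419
d' = 2.660 − (-0.419) = 3.079

d' = 3.08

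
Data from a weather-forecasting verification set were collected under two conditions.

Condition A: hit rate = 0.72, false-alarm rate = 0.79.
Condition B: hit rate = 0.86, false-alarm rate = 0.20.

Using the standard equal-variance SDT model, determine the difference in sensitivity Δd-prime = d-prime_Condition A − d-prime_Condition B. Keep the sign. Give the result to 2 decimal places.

Condition A: z(0.72) = 0.583, z(0.79) = 0.806, d' = -0.223
Condition B: z(0.86) = 1.080, z(0.20) = -0.842, d' = 1.922
Δd' = d'_Condition A − d'_Condition B = -0.223 − 1.922 = -2.145
Condition B has the higher sensitivity.

Δd-prime = -2.15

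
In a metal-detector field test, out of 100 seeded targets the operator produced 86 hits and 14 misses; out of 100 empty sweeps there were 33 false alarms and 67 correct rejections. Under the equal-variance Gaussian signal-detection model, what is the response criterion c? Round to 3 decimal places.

H = 86/100 = 0.8600
FA = 33/100 = 0.3300
z(H) = z(0.8600) = 1.0803
z(FA) = z(0.3300) = -0.4399
c = −½·[z(H) + z(FA)] = −0.5 × (1.0803 + (-0.4399)) = -0.3202

c = -0.320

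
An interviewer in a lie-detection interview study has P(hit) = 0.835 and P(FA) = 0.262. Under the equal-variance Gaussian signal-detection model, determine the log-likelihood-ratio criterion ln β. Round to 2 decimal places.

ln β = -0.27

z(H) = z(0.835) = 0.974
z(FA) = z(0.262) = -0.637
ln β = −½·[z(H)² − z(FA)²] = −0.5 × (0.949 − 0.406) = -0.2715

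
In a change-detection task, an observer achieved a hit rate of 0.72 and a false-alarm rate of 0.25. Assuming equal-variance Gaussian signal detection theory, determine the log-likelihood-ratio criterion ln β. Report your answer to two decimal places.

z(0.72) = 0.583, z(0.25) = -0.674
ln β = −½·[z(H)² − z(FA)²] = −0.5 × (0.340 − 0.454) = 0.057

ln β = 0.06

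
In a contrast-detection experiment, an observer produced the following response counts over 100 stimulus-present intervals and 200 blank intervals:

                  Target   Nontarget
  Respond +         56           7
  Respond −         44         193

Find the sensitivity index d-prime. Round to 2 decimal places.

H = 56/100 = 0.5600
FA = 7/200 = 0.0350
z(0.5600) = 0.151, z(0.0350) = -1.812
d' = z(H) − z(FA) = 0.151 − (-1.812) = 1.963

d-prime = 1.96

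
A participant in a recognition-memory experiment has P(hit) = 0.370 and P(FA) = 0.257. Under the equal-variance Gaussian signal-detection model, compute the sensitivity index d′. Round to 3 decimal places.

d′ = 0.321

Φ⁻¹(H) = -0.3319
Φ⁻¹(FA) = -0.6526
d' = z(H) − z(FA) = -0.3319 − (-0.6526) = 0.3207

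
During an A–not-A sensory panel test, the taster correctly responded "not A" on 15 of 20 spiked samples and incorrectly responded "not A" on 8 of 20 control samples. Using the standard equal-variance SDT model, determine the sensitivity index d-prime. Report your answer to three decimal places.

H = 15/20 = 0.7500
FA = 8/20 = 0.4000
z(0.7500) = 0.6745, z(0.4000) = -0.2533
d' = z(H) − z(FA) = 0.6745 − (-0.2533) = 0.9278

d-prime = 0.928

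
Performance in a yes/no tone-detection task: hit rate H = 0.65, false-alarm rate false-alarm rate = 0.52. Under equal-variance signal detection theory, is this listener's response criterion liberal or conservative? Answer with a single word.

z(H) = 0.385, z(FA) = 0.050
c = −½·(z(H) + z(FA)) = -0.2175
c < 0 → liberal criterion (biased toward responding “yes”).

liberal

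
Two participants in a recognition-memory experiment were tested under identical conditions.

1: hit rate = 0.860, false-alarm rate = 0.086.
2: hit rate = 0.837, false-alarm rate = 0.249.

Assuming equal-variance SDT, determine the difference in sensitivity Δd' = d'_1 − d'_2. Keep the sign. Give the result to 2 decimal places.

1: z(0.860) = 1.080, z(0.086) = -1.366, d' = 2.446
2: z(0.837) = 0.982, z(0.249) = -0.678, d' = 1.660
Δd' = d'_1 − d'_2 = 2.446 − 1.660 = 0.786
1 has the higher sensitivity.

Δd' = 0.79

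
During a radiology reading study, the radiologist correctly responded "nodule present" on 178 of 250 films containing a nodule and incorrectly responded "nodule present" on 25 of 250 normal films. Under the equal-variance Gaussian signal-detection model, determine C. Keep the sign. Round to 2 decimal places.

C = 0.36

H = 178/250 = 0.7120
FA = 25/250 = 0.1000
z(H) = 0.5592
z(FA) = -1.2816
c = −½·[z(H) + z(FA)] = −0.5 × (0.5592 + (-1.2816)) = 0.3612
c > 0: the radiologist has a conservative response bias.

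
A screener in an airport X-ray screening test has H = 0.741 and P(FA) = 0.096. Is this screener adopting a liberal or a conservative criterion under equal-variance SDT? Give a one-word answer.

z(H) = 0.646, z(FA) = -1.305
c = −½·(z(H) + z(FA)) = 0.3295
c > 0 → conservative criterion (biased toward responding “no”).

conservative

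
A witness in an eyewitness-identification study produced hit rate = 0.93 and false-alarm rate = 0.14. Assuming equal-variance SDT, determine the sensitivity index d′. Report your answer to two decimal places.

z(H) = z(0.93) = 1.4758
z(FA) = z(0.14) = -1.0803
d' = z(H) − z(FA) = 1.4758 − (-1.0803) = 2.5561

d′ = 2.56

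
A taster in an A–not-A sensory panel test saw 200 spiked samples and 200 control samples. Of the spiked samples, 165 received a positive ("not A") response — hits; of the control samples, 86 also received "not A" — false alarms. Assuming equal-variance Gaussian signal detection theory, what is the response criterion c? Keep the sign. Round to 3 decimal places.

H = 165/200 = 0.8250
FA = 86/200 = 0.4300
Φ⁻¹(0.8250) = 0.9346, Φ⁻¹(0.4300) = -0.1764
c = −½·[z(H) + z(FA)] = −0.5 × (0.9346 + (-0.1764)) = -0.3791
c < 0: the taster has a liberal response bias.

c = -0.379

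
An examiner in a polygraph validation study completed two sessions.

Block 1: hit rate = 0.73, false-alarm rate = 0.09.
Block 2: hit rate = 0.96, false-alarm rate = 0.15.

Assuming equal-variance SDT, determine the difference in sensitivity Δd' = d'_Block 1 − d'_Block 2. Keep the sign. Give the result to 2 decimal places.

Δd' = -0.83

Block 1: z(0.73) = 0.613, z(0.09) = -1.341, d' = 1.954
Block 2: z(0.96) = 1.751, z(0.15) = -1.036, d' = 2.787
Δd' = d'_Block 1 − d'_Block 2 = 1.954 − 2.787 = -0.833
Block 2 has the higher sensitivity.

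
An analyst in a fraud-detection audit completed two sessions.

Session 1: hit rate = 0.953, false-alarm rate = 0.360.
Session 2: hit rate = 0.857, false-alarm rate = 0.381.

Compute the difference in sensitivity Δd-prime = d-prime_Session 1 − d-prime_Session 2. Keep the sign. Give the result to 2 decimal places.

Δd-prime = 0.66

Session 1: z(0.953) = 1.675, z(0.360) = -0.358, d' = 2.033
Session 2: z(0.857) = 1.067, z(0.381) = -0.303, d' = 1.370
Δd' = d'_Session 1 − d'_Session 2 = 2.033 − 1.370 = 0.663
Session 1 has the higher sensitivity.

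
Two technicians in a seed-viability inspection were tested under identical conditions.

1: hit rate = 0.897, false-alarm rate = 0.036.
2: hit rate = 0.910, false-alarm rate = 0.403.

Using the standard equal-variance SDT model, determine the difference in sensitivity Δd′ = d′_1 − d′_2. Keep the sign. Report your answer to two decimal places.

1: z(0.897) = 1.265, z(0.036) = -1.799, d' = 3.064
2: z(0.910) = 1.341, z(0.403) = -0.246, d' = 1.587
Δd' = d'_1 − d'_2 = 3.064 − 1.587 = 1.477
1 has the higher sensitivity.

Δd′ = 1.48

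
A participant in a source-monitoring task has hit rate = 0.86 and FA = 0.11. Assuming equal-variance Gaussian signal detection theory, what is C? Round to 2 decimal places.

z(H) = z(0.86) = 1.080
z(FA) = z(0.11) = -1.227
c = −½·[z(H) + z(FA)] = −0.5 × (1.080 + (-1.227)) = 0.0735
c > 0: the participant has a conservative response bias.

C = 0.07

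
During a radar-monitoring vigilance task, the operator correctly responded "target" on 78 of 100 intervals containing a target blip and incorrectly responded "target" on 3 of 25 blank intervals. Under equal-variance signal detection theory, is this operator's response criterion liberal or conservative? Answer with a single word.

conservative

z(H) = 0.772, z(FA) = -1.175
c = −½·(z(H) + z(FA)) = 0.2015
c > 0 → conservative criterion (biased toward responding “no”).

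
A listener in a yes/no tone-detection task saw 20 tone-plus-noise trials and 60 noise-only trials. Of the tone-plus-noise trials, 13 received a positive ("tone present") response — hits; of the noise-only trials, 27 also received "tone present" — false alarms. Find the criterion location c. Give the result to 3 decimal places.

H = 13/20 = 0.6500
FA = 27/60 = 0.4500
z(0.6500) = 0.3853, z(0.4500) = -0.1257
c = −½·[z(H) + z(FA)] = −0.5 × (0.3853 + (-0.1257)) = -0.1298
c < 0: the listener has a liberal response bias.

c = -0.130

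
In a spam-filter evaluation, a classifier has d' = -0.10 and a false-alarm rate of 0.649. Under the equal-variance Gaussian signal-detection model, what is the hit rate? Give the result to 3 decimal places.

hit rate = 0.611

z(false-alarm rate) = z(0.649) = 0.3826
z(H) = z(FA) + d' = 0.3826 + (-0.10) = 0.2826
hit rate = Φ(0.2826) = 0.6113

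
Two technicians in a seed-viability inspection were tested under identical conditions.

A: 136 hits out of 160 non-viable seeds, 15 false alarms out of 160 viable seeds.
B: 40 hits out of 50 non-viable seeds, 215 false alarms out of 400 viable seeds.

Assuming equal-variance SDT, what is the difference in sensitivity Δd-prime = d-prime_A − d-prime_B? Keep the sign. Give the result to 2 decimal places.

A: z(0.8500) = 1.036, z(0.0938) = -1.318, d' = 2.354
B: z(0.8000) = 0.842, z(0.5375) = 0.094, d' = 0.748
Δd' = d'_A − d'_B = 2.354 − 0.748 = 1.606
A has the higher sensitivity.

Δd-prime = 1.61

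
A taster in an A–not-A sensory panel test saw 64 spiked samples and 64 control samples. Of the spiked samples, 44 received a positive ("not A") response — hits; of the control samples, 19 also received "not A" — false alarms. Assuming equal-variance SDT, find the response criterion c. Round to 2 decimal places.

c = 0.02

H = 44/64 = 0.6875
FA = 19/64 = 0.2969
Φ⁻¹(0.6875) = 0.4888, Φ⁻¹(0.2969) = -0.5333
c = −½·[z(H) + z(FA)] = −0.5 × (0.4888 + (-0.5333)) = 0.02225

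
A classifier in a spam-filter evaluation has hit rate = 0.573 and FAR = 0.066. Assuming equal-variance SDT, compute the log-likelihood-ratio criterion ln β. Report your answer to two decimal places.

ln β = 1.12

Φ⁻¹(H) = 0.184
Φ⁻¹(FA) = -1.506
ln β = −½·[z(H)² − z(FA)²] = −0.5 × (0.034 − 2.268) = 1.117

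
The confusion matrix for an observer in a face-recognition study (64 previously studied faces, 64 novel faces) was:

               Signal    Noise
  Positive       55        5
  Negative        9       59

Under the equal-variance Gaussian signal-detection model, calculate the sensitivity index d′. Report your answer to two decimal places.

d′ = 2.50

H = 55/64 = 0.8594
FA = 5/64 = 0.0781
Φ⁻¹(H) = Φ⁻¹(0.8594) = 1.078
Φ⁻¹(FA) = Φ⁻¹(0.0781) = -1.418
d' = z(H) − z(FA) = 1.078 − (-1.418) = 2.496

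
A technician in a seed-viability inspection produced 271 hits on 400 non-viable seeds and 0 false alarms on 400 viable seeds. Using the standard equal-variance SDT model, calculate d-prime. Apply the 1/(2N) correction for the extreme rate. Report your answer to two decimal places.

The false-alarm rate is 0/400 = 0, so apply the 1/(2N) correction: FA → 1/(2·400) = 0.00125.
z(H) = z(0.67750) = 0.461
z(FA) = z(0.00125) = -3.023
d' = 0.461 − (-3.023) = 3.484

d-prime = 3.48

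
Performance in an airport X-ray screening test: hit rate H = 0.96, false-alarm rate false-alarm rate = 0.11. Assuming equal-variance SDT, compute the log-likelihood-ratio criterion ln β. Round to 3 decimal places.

z(H) = z(0.96) = 1.7507
z(FA) = z(0.11) = -1.2265
ln β = −½·[z(H)² − z(FA)²] = −0.5 × (3.0650 − 1.5043) = -0.78035

ln β = -0.780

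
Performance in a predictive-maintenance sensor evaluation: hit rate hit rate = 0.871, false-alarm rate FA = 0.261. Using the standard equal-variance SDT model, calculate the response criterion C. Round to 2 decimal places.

z(H) = 1.1311
z(FA) = -0.6403
c = −½·[z(H) + z(FA)] = −0.5 × (1.1311 + (-0.6403)) = -0.2454

C = -0.25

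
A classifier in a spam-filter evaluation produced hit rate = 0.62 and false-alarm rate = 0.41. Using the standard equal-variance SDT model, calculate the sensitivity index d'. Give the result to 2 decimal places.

z(H) = z(0.62) = 0.305
z(FA) = z(0.41) = -0.228
d' = z(H) − z(FA) = 0.305 − (-0.228) = 0.533

d' = 0.53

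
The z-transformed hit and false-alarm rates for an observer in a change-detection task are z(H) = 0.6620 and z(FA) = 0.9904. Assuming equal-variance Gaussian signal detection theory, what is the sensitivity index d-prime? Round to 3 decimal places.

d-prime = -0.328

d' = z(H) − z(FA) = 0.6620 − 0.9904 = -0.3284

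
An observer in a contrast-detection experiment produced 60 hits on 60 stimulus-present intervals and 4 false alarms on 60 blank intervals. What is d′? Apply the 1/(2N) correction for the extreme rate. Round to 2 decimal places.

d′ = 3.90

The hit rate is 60/60 = 1, so apply the 1/(2N) correction: H → 1 − 1/(2·60) = 0.99167.
z(H) = z(0.99167) = 2.394
z(FA) = z(0.06667) = -1.501
d' = 2.394 − (-1.501) = 3.895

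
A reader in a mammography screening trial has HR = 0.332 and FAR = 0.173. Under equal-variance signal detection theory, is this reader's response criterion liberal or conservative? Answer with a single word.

z(H) = -0.434, z(FA) = -0.942
c = −½·(z(H) + z(FA)) = 0.688
c > 0 → conservative criterion (biased toward responding “no”).

conservative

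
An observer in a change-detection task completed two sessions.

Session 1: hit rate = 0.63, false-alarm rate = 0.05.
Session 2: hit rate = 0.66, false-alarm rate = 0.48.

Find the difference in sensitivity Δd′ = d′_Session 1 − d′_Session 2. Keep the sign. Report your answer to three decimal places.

Session 1: z(0.63) = 0.3319, z(0.05) = -1.6449, d' = 1.9768
Session 2: z(0.66) = 0.4125, z(0.48) = -0.0502, d' = 0.4627
Δd' = d'_Session 1 − d'_Session 2 = 1.9768 − 0.4627 = 1.5141
Session 1 has the higher sensitivity.

Δd′ = 1.514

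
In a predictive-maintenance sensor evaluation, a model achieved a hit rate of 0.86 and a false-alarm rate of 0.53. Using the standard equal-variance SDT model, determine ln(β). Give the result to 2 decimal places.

Φ⁻¹(H) = 1.080
Φ⁻¹(FA) = 0.075
ln β = −½·[z(H)² − z(FA)²] = −0.5 × (1.166 − 0.006) = -0.580

ln β = -0.58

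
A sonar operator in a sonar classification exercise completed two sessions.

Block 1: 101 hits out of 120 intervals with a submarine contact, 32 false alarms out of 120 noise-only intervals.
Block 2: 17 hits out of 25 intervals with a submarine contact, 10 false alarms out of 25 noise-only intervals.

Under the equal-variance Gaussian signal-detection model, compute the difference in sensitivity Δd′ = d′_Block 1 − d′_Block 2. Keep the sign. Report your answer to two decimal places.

Block 1: z(0.8417) = 1.001, z(0.2667) = -0.623, d' = 1.624
Block 2: z(0.6800) = 0.468, z(0.4000) = -0.253, d' = 0.721
Δd' = d'_Block 1 − d'_Block 2 = 1.624 − 0.721 = 0.903
Block 1 has the higher sensitivity.

Δd′ = 0.90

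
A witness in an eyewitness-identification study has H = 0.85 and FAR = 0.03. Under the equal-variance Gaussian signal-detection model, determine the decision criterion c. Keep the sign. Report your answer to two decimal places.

z(H) = 1.0364
z(FA) = -1.8808
c = −½·[z(H) + z(FA)] = −0.5 × (1.0364 + (-1.8808)) = 0.4222

c = 0.42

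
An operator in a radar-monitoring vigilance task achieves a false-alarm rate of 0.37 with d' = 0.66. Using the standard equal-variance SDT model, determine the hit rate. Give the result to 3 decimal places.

z(false-alarm rate) = z(0.37) = -0.3319
z(H) = z(FA) + d' = -0.3319 + 0.66 = 0.3281
hit rate = Φ(0.3281) = 0.6286

hit rate = 0.629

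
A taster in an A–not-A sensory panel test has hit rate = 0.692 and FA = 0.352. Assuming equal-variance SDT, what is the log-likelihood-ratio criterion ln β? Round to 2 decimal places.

ln β = -0.05

Φ⁻¹(H) = Φ⁻¹(0.692) = 0.502
Φ⁻¹(FA) = Φ⁻¹(0.352) = -0.380
ln β = −½·[z(H)² − z(FA)²] = −0.5 × (0.252 − 0.144) = -0.054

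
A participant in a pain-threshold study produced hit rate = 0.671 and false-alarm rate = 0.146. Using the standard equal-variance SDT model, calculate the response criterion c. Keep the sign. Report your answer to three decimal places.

c = 0.306

z(0.671) = 0.4427, z(0.146) = -1.0537
c = −½·[z(H) + z(FA)] = −0.5 × (0.4427 + (-1.0537)) = 0.3055
c > 0: the participant has a conservative response bias.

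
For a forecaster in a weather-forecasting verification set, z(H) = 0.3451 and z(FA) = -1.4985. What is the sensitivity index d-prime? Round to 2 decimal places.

d' = z(H) − z(FA) = 0.3451 − (-1.4985) = 1.8436

d-prime = 1.84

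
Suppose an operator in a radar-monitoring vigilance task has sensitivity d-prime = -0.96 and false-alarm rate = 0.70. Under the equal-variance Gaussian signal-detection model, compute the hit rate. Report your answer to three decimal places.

z(false-alarm rate) = z(0.70) = 0.5244
z(H) = z(FA) + d' = 0.5244 + (-0.96) = -0.4356
hit rate = Φ(-0.4356) = 0.3316

hit rate = 0.332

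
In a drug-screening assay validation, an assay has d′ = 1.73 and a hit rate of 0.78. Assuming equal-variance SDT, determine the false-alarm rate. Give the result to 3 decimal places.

z(hit rate) = z(0.78) = 0.7722
z(FA) = z(H) − d' = 0.7722 − 1.73 = -0.9578
false-alarm rate = Φ(-0.9578) = 0.1691

false-alarm rate = 0.169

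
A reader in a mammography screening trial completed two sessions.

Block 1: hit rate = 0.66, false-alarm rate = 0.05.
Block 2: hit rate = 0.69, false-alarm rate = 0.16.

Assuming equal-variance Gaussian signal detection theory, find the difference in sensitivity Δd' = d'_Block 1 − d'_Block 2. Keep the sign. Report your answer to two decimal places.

Block 1: z(0.66) = 0.412, z(0.05) = -1.645, d' = 2.057
Block 2: z(0.69) = 0.496, z(0.16) = -0.994, d' = 1.490
Δd' = d'_Block 1 − d'_Block 2 = 2.057 − 1.490 = 0.567
Block 1 has the higher sensitivity.

Δd' = 0.57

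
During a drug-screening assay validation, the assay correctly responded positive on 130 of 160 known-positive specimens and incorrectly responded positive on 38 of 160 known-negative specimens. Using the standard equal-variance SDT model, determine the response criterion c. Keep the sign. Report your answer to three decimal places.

c = -0.086

H = 130/160 = 0.8125
FA = 38/160 = 0.2375
z(H) = 0.8871
z(FA) = -0.7144
c = −½·[z(H) + z(FA)] = −0.5 × (0.8871 + (-0.7144)) = -0.08635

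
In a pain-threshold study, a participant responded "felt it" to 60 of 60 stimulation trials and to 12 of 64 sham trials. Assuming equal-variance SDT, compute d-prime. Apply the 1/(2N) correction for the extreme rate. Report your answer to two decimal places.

d-prime = 3.28

The hit rate is 60/60 = 1, so apply the 1/(2N) correction: H → 1 − 1/(2·60) = 0.99167.
z(H) = z(0.99167) = 2.394
z(FA) = z(0.18750) = -0.887
d' = 2.394 − (-0.887) = 3.281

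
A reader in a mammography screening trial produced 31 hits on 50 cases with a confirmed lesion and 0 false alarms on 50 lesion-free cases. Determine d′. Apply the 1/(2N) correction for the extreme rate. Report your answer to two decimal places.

d′ = 2.63

The false-alarm rate is 0/50 = 0, so apply the 1/(2N) correction: FA → 1/(2·50) = 0.01000.
z(H) = z(0.62000) = 0.305
z(FA) = z(0.01000) = -2.326
d' = 0.305 − (-2.326) = 2.631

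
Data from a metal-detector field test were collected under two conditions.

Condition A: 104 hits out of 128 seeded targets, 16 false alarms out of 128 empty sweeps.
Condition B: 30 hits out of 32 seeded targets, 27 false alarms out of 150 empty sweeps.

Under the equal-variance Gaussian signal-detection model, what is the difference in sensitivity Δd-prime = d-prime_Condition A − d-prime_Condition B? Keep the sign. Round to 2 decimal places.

Condition A: z(0.8125) = 0.887, z(0.1250) = -1.150, d' = 2.037
Condition B: z(0.9375) = 1.534, z(0.1800) = -0.915, d' = 2.449
Δd' = d'_Condition A − d'_Condition B = 2.037 − 2.449 = -0.412
Condition B has the higher sensitivity.

Δd-prime = -0.41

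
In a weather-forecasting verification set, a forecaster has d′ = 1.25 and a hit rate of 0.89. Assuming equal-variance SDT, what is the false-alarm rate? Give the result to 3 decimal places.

z(hit rate) = z(0.89) = 1.2265
z(FA) = z(H) − d' = 1.2265 − 1.25 = -0.0235
false-alarm rate = Φ(-0.0235) = 0.4906

false-alarm rate = 0.491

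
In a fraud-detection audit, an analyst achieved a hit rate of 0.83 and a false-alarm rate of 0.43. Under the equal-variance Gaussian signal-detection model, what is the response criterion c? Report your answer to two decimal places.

z(H) = 0.9542
z(FA) = -0.1764
c = −½·[z(H) + z(FA)] = −0.5 × (0.9542 + (-0.1764)) = -0.3889
c < 0: the analyst has a liberal response bias.

c = -0.39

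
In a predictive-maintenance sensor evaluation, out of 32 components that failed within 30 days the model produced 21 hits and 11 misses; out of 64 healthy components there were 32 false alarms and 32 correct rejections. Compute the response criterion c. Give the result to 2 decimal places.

c = -0.20

H = 21/32 = 0.6562
FA = 32/64 = 0.5000
Φ⁻¹(H) = 0.402
Φ⁻¹(FA) = 0.000
c = −½·[z(H) + z(FA)] = −0.5 × (0.402 + 0.000) = -0.201
c < 0: the model has a liberal response bias.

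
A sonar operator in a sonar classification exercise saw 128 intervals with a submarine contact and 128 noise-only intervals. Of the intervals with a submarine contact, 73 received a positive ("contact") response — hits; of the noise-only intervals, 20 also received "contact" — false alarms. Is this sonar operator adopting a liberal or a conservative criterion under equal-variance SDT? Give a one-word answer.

z(H) = 0.177, z(FA) = -1.010
c = −½·(z(H) + z(FA)) = 0.4165
c > 0 → conservative criterion (biased toward responding “no”).

conservative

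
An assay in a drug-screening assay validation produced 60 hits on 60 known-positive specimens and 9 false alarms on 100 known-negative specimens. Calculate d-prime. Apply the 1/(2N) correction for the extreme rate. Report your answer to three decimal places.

The hit rate is 60/60 = 1, so apply the 1/(2N) correction: H → 1 − 1/(2·60) = 0.99167.
z(H) = z(0.99167) = 2.3941
z(FA) = z(0.09000) = -1.3408
d' = 2.3941 − (-1.3408) = 3.7349

d-prime = 3.735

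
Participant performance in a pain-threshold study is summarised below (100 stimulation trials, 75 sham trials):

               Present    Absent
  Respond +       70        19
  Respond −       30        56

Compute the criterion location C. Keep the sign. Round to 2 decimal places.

H = 70/100 = 0.7000
FA = 19/75 = 0.2533
z(0.7000) = 0.524, z(0.2533) = -0.664
c = −½·[z(H) + z(FA)] = −0.5 × (0.524 + (-0.664)) = 0.070

C = 0.07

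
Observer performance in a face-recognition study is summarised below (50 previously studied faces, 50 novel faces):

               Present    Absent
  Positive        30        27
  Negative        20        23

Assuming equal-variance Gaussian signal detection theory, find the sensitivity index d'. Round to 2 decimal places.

d' = 0.15

H = 30/50 = 0.6000
FA = 27/50 = 0.5400
Φ⁻¹(0.6000) = 0.253, Φ⁻¹(0.5400) = 0.100
d' = z(H) − z(FA) = 0.253 − 0.100 = 0.153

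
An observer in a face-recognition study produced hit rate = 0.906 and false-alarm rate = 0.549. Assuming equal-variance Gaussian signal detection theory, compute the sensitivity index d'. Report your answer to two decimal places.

z(H) = 1.317
z(FA) = 0.123
d' = z(H) − z(FA) = 1.317 − 0.123 = 1.194

d' = 1.19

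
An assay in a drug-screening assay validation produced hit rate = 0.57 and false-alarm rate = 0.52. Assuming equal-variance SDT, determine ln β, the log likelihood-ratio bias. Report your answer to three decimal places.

Φ⁻¹(0.57) = 0.1764, Φ⁻¹(0.52) = 0.0502
ln β = −½·[z(H)² − z(FA)²] = −0.5 × (0.0311 − 0.0025) = -0.0143

ln β = -0.014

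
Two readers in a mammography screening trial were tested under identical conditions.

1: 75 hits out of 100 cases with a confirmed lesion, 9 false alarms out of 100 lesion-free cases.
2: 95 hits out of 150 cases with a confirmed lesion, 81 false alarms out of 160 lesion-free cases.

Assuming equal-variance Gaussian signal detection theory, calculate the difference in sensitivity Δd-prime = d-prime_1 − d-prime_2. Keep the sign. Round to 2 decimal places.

Δd-prime = 1.69

1: z(0.7500) = 0.674, z(0.0900) = -1.341, d' = 2.015
2: z(0.6333) = 0.341, z(0.5062) = 0.016, d' = 0.325
Δd' = d'_1 − d'_2 = 2.015 − 0.325 = 1.690
1 has the higher sensitivity.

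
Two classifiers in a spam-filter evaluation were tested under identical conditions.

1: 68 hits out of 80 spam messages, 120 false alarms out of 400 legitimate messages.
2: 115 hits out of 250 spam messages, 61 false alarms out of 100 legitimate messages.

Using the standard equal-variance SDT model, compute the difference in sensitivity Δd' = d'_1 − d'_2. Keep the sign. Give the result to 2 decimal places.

Δd' = 1.94

1: z(0.8500) = 1.036, z(0.3000) = -0.524, d' = 1.560
2: z(0.4600) = -0.100, z(0.6100) = 0.279, d' = -0.379
Δd' = d'_1 − d'_2 = 1.560 − (-0.379) = 1.939
1 has the higher sensitivity.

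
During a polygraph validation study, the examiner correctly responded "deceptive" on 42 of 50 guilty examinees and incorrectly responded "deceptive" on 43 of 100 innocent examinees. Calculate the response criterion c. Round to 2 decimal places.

H = 42/50 = 0.8400
FA = 43/100 = 0.4300
z(H) = z(0.8400) = 0.994
z(FA) = z(0.4300) = -0.176
c = −½·[z(H) + z(FA)] = −0.5 × (0.994 + (-0.176)) = -0.409

c = -0.41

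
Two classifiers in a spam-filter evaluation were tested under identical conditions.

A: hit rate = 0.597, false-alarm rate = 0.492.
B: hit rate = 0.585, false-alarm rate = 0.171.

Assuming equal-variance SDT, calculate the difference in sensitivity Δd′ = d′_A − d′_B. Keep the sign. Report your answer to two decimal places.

A: z(0.597) = 0.246, z(0.492) = -0.020, d' = 0.266
B: z(0.585) = 0.215, z(0.171) = -0.950, d' = 1.165
Δd' = d'_A − d'_B = 0.266 − 1.165 = -0.899
B has the higher sensitivity.

Δd′ = -0.90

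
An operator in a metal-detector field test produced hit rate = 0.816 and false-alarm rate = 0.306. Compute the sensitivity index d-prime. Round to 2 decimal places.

z(H) = 0.9002
z(FA) = -0.5072
d' = z(H) − z(FA) = 0.9002 − (-0.5072) = 1.4074

d-prime = 1.41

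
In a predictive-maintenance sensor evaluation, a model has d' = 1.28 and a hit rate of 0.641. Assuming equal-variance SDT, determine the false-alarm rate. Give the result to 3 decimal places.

false-alarm rate = 0.179

z(hit rate) = z(0.641) = 0.3611
z(FA) = z(H) − d' = 0.3611 − 1.28 = -0.9189
false-alarm rate = Φ(-0.9189) = 0.1791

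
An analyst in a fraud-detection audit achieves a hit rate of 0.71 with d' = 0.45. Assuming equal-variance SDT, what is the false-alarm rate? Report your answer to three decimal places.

z(hit rate) = z(0.71) = 0.5534
z(FA) = z(H) − d' = 0.5534 − 0.45 = 0.1034
false-alarm rate = Φ(0.1034) = 0.5412

false-alarm rate = 0.541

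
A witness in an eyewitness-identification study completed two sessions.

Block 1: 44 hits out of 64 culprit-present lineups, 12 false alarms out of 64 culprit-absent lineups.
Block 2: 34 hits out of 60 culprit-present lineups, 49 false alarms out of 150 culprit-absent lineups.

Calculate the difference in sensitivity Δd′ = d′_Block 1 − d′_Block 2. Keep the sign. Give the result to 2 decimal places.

Δd′ = 0.76

Block 1: z(0.6875) = 0.489, z(0.1875) = -0.887, d' = 1.376
Block 2: z(0.5667) = 0.168, z(0.3267) = -0.449, d' = 0.617
Δd' = d'_Block 1 − d'_Block 2 = 1.376 − 0.617 = 0.759
Block 1 has the higher sensitivity.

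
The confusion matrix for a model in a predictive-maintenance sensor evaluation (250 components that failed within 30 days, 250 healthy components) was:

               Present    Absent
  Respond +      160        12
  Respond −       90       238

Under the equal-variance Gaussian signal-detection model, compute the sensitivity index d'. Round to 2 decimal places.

d' = 2.02

H = 160/250 = 0.6400
FA = 12/250 = 0.0480
Φ⁻¹(0.6400) = 0.358, Φ⁻¹(0.0480) = -1.665
d' = z(H) − z(FA) = 0.358 − (-1.665) = 2.023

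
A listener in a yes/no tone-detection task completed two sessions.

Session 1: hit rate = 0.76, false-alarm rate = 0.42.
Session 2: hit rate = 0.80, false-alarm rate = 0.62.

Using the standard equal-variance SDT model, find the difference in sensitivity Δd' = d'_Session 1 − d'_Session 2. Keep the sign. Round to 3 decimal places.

Δd' = 0.372

Session 1: z(0.76) = 0.7063, z(0.42) = -0.2019, d' = 0.9082
Session 2: z(0.80) = 0.8416, z(0.62) = 0.3055, d' = 0.5361
Δd' = d'_Session 1 − d'_Session 2 = 0.9082 − 0.5361 = 0.3721
Session 1 has the higher sensitivity.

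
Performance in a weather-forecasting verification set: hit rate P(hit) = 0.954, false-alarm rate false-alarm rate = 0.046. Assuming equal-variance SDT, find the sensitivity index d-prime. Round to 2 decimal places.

d-prime = 3.37

Φ⁻¹(0.954) = 1.6849, Φ⁻¹(0.046) = -1.6849
d' = z(H) − z(FA) = 1.6849 − (-1.6849) = 3.3698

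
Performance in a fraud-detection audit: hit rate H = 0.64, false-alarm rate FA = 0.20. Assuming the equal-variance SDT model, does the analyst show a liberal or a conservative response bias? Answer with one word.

conservative

z(H) = 0.358, z(FA) = -0.842
c = −½·(z(H) + z(FA)) = 0.242
c > 0 → conservative criterion (biased toward responding “no”).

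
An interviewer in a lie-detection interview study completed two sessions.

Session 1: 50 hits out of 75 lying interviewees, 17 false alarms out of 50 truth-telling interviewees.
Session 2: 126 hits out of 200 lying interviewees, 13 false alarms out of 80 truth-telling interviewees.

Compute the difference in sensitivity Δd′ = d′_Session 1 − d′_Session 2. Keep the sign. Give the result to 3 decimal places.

Session 1: z(0.6667) = 0.4308, z(0.3400) = -0.4125, d' = 0.8433
Session 2: z(0.6300) = 0.3319, z(0.1625) = -0.9842, d' = 1.3161
Δd' = d'_Session 1 − d'_Session 2 = 0.8433 − 1.3161 = -0.4728
Session 2 has the higher sensitivity.

Δd′ = -0.473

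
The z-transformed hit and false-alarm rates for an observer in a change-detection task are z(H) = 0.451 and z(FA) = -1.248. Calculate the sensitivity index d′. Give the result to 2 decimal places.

d' = z(H) − z(FA) = 0.451 − (-1.248) = 1.699

d′ = 1.70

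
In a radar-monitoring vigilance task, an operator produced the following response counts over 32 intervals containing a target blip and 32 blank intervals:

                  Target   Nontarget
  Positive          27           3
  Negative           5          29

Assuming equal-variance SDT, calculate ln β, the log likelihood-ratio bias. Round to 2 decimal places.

ln β = 0.36

H = 27/32 = 0.8438
FA = 3/32 = 0.0938
z(H) = z(0.8438) = 1.010
z(FA) = z(0.0938) = -1.318
ln β = −½·[z(H)² − z(FA)²] = −0.5 × (1.020 − 1.737) = 0.3585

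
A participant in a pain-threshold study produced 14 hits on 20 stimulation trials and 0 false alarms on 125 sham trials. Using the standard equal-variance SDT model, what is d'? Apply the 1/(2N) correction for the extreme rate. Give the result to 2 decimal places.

The false-alarm rate is 0/125 = 0, so apply the 1/(2N) correction: FA → 1/(2·125) = 0.00400.
z(H) = z(0.70000) = 0.524
z(FA) = z(0.00400) = -2.652
d' = 0.524 − (-2.652) = 3.176

d' = 3.18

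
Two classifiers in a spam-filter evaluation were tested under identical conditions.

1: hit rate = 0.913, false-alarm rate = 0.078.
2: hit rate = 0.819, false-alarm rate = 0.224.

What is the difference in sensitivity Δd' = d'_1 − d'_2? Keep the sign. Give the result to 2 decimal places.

Δd' = 1.11

1: z(0.913) = 1.359, z(0.078) = -1.419, d' = 2.778
2: z(0.819) = 0.912, z(0.224) = -0.759, d' = 1.671
Δd' = d'_1 − d'_2 = 2.778 − 1.671 = 1.107
1 has the higher sensitivity.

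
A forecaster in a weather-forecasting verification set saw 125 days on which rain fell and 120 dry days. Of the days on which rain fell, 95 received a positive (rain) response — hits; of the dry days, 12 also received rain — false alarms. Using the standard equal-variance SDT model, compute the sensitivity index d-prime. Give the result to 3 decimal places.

d-prime = 1.988

H = 95/125 = 0.7600
FA = 12/120 = 0.1000
z(H) = z(0.7600) = 0.7063
z(FA) = z(0.1000) = -1.2816
d' = z(H) − z(FA) = 0.7063 − (-1.2816) = 1.9879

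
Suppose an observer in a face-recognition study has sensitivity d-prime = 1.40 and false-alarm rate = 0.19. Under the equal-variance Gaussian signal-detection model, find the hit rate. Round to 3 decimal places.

hit rate = 0.699

z(false-alarm rate) = z(0.19) = -0.8779
z(H) = z(FA) + d' = -0.8779 + 1.40 = 0.5221
hit rate = Φ(0.5221) = 0.6992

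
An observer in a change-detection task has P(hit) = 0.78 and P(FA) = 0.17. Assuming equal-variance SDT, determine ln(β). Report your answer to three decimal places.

ln β = 0.157

z(H) = z(0.78) = 0.7722
z(FA) = z(0.17) = -0.9542
ln β = −½·[z(H)² − z(FA)²] = −0.5 × (0.5963 − 0.9105) = 0.1571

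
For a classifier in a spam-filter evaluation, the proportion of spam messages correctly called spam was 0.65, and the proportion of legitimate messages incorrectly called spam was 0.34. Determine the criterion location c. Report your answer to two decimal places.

z(H) = z(0.65) = 0.385
z(FA) = z(0.34) = -0.412
c = −½·[z(H) + z(FA)] = −0.5 × (0.385 + (-0.412)) = 0.0135
c > 0: the classifier has a conservative response bias.

c = 0.01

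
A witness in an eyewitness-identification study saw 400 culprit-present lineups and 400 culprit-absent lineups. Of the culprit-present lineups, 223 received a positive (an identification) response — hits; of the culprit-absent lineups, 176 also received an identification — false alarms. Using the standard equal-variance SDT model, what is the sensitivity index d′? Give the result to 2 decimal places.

d′ = 0.30

H = 223/400 = 0.5575
FA = 176/400 = 0.4400
Φ⁻¹(0.5575) = 0.145, Φ⁻¹(0.4400) = -0.151
d' = z(H) − z(FA) = 0.145 − (-0.151) = 0.296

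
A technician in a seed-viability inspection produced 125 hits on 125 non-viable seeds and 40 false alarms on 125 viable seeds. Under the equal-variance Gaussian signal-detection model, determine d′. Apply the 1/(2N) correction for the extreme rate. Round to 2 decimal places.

d′ = 3.12

The hit rate is 125/125 = 1, so apply the 1/(2N) correction: H → 1 − 1/(2·125) = 0.99600.
z(H) = z(0.99600) = 2.652
z(FA) = z(0.32000) = -0.468
d' = 2.652 − (-0.468) = 3.120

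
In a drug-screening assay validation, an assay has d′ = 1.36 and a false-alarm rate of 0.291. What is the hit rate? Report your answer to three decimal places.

hit rate = 0.791

z(false-alarm rate) = z(0.291) = -0.5505
z(H) = z(FA) + d' = -0.5505 + 1.36 = 0.8095
hit rate = Φ(0.8095) = 0.7909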